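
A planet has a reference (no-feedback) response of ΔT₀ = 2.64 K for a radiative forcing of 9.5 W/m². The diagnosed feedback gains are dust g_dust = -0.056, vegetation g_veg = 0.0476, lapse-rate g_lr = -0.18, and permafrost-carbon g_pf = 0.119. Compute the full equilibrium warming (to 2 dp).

Total gain g = -0.056 + 0.0476 − 0.18 + 0.119 = -0.0694.
Amplification A = 1/(1 + 0.0694) = 0.9351.
ΔT = 2.64 × 0.9351 = 2.47 K.

2.47 K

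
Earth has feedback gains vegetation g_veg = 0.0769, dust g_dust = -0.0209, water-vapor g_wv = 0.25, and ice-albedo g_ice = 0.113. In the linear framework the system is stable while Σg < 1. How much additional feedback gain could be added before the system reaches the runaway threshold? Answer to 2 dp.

Current total gain = 0.0769 − 0.0209 + 0.25 + 0.113 = 0.419.
Margin to runaway = 1 − 0.419 = 0.58.

0.58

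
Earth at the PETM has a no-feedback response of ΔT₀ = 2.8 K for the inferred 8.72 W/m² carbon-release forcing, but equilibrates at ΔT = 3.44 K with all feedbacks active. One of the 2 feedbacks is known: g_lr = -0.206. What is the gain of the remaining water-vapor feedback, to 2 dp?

0.39

Amplification A = ΔT/ΔT₀ = 3.44/2.8 = 1.229.
Total gain g = 1 − 1/A = 1 − 1/1.229 = 0.1863.
The known gain is -0.206.
g_wv = 0.1863 + 0.206 = 0.39.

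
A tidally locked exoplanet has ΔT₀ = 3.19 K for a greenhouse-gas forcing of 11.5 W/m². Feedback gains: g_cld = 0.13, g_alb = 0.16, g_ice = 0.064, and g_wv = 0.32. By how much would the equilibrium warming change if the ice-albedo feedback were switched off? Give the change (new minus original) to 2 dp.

Original: g = 0.674, ΔT = 3.19/(1−0.674) = 9.7853 K.
Without ice-albedo: g' = 0.61, ΔT' = 3.19/(1−0.61) = 8.1795 K.
Change = 8.1795 − 9.7853 = -1.61 K.

-1.61 K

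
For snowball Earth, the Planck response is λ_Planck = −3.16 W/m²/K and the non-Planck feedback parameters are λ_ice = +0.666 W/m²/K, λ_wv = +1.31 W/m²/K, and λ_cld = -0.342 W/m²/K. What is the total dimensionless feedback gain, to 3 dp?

Convert to gains: g_ice = 0.666/3.16 = 0.2108; g_wv = 1.31/3.16 = 0.4146; g_cld = -0.342/3.16 = -0.1082.
Total gain g = 0.5172.

0.517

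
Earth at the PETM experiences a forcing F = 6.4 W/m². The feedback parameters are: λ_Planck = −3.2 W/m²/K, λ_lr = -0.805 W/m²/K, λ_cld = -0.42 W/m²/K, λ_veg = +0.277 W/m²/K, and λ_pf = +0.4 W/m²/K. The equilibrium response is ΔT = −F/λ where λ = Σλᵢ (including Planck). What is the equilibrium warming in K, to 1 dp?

Net feedback parameter λ = (−3.2) + (-0.805) + (-0.42) + (+0.277) + (+0.4) = -3.748 W/m²/K.
ΔT = −F/λ = −6.4/(-3.748) = 1.7 K.

1.7 K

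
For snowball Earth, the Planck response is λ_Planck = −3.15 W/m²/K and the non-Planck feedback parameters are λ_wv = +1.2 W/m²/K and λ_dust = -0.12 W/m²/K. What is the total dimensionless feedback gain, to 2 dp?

0.34

Convert to gains: g_wv = 1.2/3.15 = 0.381; g_dust = -0.12/3.15 = -0.0381.
Total gain g = 0.3429.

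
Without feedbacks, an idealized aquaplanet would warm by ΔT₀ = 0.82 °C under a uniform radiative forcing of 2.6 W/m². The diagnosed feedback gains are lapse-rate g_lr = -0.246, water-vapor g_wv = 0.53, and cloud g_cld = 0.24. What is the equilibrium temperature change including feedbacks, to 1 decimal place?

Total gain g = -0.246 + 0.53 + 0.24 = 0.524.
Amplification A = 1/(1 − 0.524) = 2.101.
ΔT = 0.82 × 2.101 = 1.7 °C.

1.7 °C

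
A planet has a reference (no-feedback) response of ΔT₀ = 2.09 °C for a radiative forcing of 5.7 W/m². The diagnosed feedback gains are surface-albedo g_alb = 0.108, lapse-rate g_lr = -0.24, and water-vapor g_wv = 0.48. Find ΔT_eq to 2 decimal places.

3.21 °C

Total gain g = 0.108 − 0.24 + 0.48 = 0.348.
Amplification A = 1/(1 − 0.348) = 1.534.
ΔT = 2.09 × 1.534 = 3.21 °C.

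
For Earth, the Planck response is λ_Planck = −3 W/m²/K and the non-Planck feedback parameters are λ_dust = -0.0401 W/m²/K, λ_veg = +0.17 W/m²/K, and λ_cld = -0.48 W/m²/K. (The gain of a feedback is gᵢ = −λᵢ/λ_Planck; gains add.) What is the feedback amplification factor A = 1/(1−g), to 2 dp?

Convert to gains: g_dust = -0.0401/3 = -0.01337; g_veg = 0.17/3 = 0.05667; g_cld = -0.48/3 = -0.16.
Total gain g = -0.1167.
A = 1/(1 + 0.1167) = 0.90.

0.90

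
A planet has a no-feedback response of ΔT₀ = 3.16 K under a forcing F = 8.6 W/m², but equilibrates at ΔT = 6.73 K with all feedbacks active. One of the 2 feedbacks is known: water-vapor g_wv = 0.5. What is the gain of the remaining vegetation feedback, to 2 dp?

Amplification A = ΔT/ΔT₀ = 6.73/3.16 = 2.13.
Total gain g = 1 − 1/A = 1 − 1/2.13 = 0.5305.
The known gain is 0.5.
g_veg = 0.5305 − 0.5 = 0.03.

0.03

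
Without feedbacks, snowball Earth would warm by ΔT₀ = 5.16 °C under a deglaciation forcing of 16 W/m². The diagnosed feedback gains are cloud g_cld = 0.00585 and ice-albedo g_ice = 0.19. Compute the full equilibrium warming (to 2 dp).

6.42 °C

Total gain g = 0.00585 + 0.19 = 0.19585.
Amplification A = 1/(1 − 0.19585) = 1.244.
ΔT = 5.16 × 1.244 = 6.42 °C.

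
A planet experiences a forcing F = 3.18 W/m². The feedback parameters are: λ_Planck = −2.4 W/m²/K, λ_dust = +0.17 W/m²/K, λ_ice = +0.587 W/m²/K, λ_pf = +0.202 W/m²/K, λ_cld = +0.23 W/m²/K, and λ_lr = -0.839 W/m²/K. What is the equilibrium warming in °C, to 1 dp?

1.6 °C

Net feedback parameter λ = (−2.4) + (+0.17) + (+0.587) + (+0.202) + (+0.23) + (-0.839) = -2.05 W/m²/K.
ΔT = −F/λ = −3.18/(-2.05) = 1.6 °C.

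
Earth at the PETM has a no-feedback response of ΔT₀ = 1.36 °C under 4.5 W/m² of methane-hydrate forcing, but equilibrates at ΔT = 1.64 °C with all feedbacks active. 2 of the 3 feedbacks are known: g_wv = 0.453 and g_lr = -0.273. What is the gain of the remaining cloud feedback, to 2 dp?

-0.01

Amplification A = ΔT/ΔT₀ = 1.64/1.36 = 1.206.
Total gain g = 1 − 1/A = 1 − 1/1.206 = 0.1708.
Known gains sum to 0.453 − 0.273 = 0.18.
g_cld = 0.1708 − 0.18 = -0.01.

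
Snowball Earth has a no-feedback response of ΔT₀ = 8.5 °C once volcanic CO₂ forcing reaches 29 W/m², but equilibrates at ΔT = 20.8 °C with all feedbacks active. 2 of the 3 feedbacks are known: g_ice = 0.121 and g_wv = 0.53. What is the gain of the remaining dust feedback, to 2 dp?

Amplification A = ΔT/ΔT₀ = 20.8/8.5 = 2.447.
Total gain g = 1 − 1/A = 1 − 1/2.447 = 0.5913.
Known gains sum to 0.121 + 0.53 = 0.651.
g_dust = 0.5913 − 0.651 = -0.06.

-0.06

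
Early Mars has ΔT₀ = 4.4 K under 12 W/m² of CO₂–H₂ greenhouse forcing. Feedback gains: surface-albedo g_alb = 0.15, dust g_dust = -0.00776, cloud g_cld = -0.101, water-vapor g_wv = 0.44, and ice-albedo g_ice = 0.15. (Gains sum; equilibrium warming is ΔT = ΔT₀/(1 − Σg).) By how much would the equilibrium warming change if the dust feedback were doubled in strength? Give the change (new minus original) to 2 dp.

-0.25 K

Original: g = 0.63124, ΔT = 4.4/(1−0.63124) = 11.9319 K.
With doubled dust: g' = 0.62348, ΔT' = 4.4/(1−0.62348) = 11.6860 K.
Change = 11.6860 − 11.9319 = -0.25 K.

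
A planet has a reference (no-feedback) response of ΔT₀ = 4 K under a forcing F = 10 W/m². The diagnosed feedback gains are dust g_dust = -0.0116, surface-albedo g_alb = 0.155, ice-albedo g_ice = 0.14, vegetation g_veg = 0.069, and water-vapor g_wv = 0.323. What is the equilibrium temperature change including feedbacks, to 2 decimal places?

12.32 K

Total gain g = -0.0116 + 0.155 + 0.14 + 0.069 + 0.323 = 0.6754.
Amplification A = 1/(1 − 0.6754) = 3.081.
ΔT = 4 × 3.081 = 12.32 K.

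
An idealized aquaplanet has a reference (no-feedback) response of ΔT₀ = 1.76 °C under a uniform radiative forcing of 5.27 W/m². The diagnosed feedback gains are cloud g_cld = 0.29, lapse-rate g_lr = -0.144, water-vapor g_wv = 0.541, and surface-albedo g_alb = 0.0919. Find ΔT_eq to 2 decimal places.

Total gain g = 0.29 − 0.144 + 0.541 + 0.0919 = 0.7789.
Amplification A = 1/(1 − 0.7789) = 4.523.
ΔT = 1.76 × 4.523 = 7.96 °C.

7.96 °C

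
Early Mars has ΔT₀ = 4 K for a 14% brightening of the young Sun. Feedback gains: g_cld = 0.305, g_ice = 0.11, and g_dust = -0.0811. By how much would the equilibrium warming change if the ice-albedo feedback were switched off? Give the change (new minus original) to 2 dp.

-0.85 K

Original: g = 0.3339, ΔT = 4/(1−0.3339) = 6.0051 K.
Without ice-albedo: g' = 0.2239, ΔT' = 4/(1−0.2239) = 5.1540 K.
Change = 5.1540 − 6.0051 = -0.85 K.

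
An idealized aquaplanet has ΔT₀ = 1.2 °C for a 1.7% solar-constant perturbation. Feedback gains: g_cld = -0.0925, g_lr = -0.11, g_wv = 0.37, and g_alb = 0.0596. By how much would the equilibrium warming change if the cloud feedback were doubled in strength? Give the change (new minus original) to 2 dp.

Original: g = 0.2271, ΔT = 1.2/(1−0.2271) = 1.5526 °C.
With doubled cloud: g' = 0.1346, ΔT' = 1.2/(1−0.1346) = 1.3866 °C.
Change = 1.3866 − 1.5526 = -0.17 °C.

-0.17 °C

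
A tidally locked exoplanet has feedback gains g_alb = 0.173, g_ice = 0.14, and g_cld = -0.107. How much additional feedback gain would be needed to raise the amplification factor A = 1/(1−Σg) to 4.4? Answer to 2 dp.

Current total gain = 0.206.
Target gain for A = 4.4: g* = 1 − 1/4.4 = 0.7727.
Additional gain needed = 0.7727 − 0.206 = 0.57.

0.57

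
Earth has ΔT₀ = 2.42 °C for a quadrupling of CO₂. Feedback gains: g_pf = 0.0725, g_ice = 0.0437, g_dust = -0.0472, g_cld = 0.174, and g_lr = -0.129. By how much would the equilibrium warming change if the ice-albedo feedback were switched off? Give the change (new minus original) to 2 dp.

Original: g = 0.114, ΔT = 2.42/(1−0.114) = 2.7314 °C.
Without ice-albedo: g' = 0.0703, ΔT' = 2.42/(1−0.0703) = 2.6030 °C.
Change = 2.6030 − 2.7314 = -0.13 °C.

-0.13 °C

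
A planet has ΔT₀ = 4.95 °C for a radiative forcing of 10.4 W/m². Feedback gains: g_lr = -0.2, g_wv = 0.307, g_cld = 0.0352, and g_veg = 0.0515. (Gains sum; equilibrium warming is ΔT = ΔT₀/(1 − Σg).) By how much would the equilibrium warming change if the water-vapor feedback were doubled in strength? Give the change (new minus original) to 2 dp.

Original: g = 0.1937, ΔT = 4.95/(1−0.1937) = 6.1392 °C.
With doubled water-vapor: g' = 0.5007, ΔT' = 4.95/(1−0.5007) = 9.9139 °C.
Change = 9.9139 − 6.1392 = 3.77 °C.

3.77 °C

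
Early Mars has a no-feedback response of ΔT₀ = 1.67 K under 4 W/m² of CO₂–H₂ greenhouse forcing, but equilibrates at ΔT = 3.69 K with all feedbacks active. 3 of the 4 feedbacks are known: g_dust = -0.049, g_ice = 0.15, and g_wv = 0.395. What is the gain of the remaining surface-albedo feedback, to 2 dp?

0.05

Amplification A = ΔT/ΔT₀ = 3.69/1.67 = 2.21.
Total gain g = 1 − 1/A = 1 − 1/2.21 = 0.5475.
Known gains sum to -0.049 + 0.15 + 0.395 = 0.496.
g_alb = 0.5475 − 0.496 = 0.05.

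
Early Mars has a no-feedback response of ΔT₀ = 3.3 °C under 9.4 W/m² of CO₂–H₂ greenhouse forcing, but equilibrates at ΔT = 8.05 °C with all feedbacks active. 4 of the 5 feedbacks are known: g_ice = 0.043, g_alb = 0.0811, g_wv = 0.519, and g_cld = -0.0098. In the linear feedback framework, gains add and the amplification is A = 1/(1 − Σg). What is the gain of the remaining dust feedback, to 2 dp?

-0.04

Amplification A = ΔT/ΔT₀ = 8.05/3.3 = 2.439.
Total gain g = 1 − 1/A = 1 − 1/2.439 = 0.59.
Known gains sum to 0.043 + 0.0811 + 0.519 − 0.0098 = 0.6333.
g_dust = 0.59 − 0.6333 = -0.04.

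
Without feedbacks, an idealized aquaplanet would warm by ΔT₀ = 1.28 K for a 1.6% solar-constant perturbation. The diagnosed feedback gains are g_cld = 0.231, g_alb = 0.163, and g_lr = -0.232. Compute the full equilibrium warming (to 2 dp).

Total gain g = 0.231 + 0.163 − 0.232 = 0.162.
Amplification A = 1/(1 − 0.162) = 1.193.
ΔT = 1.28 × 1.193 = 1.53 K.

1.53 K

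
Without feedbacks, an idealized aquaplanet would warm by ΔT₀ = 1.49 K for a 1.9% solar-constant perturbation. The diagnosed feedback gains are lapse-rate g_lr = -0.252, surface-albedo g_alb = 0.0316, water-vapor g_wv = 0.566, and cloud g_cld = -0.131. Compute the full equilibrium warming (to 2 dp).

1.90 K

Total gain g = -0.252 + 0.0316 + 0.566 − 0.131 = 0.2146.
Amplification A = 1/(1 − 0.2146) = 1.273.
ΔT = 1.49 × 1.273 = 1.90 K.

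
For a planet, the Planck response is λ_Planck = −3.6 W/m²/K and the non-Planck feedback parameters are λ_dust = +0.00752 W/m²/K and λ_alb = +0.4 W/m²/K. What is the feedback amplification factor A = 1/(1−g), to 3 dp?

1.128

Convert to gains: g_dust = 0.00752/3.6 = 0.002089; g_alb = 0.4/3.6 = 0.1111.
Total gain g = 0.113189.
A = 1/(1 − 0.113189) = 1.128.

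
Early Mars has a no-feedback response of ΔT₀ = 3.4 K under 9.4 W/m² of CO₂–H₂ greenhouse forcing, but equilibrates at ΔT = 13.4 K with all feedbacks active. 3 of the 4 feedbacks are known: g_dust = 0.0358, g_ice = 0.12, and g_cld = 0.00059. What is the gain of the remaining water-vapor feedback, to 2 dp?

Amplification A = ΔT/ΔT₀ = 13.4/3.4 = 3.941.
Total gain g = 1 − 1/A = 1 − 1/3.941 = 0.7463.
Known gains sum to 0.0358 + 0.12 + 0.00059 = 0.15639.
g_wv = 0.7463 − 0.15639 = 0.59.

0.59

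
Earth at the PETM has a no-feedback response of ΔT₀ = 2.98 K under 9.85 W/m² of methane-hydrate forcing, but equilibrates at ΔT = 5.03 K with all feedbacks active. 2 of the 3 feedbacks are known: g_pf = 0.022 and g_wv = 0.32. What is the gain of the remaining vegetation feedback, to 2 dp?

0.07

Amplification A = ΔT/ΔT₀ = 5.03/2.98 = 1.688.
Total gain g = 1 − 1/A = 1 − 1/1.688 = 0.4076.
Known gains sum to 0.022 + 0.32 = 0.342.
g_veg = 0.4076 − 0.342 = 0.07.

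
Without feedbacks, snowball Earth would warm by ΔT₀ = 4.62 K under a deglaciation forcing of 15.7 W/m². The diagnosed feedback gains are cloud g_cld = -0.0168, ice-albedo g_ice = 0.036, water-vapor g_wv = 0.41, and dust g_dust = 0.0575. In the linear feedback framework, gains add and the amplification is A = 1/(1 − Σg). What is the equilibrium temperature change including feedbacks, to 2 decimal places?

Total gain g = -0.0168 + 0.036 + 0.41 + 0.0575 = 0.4867.
Amplification A = 1/(1 − 0.4867) = 1.948.
ΔT = 4.62 × 1.948 = 9.00 K.

9.00 K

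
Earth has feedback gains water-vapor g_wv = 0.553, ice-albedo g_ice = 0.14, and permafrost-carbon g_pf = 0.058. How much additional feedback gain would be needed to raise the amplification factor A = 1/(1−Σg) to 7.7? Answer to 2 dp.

0.12

Current total gain = 0.751.
Target gain for A = 7.7: g* = 1 − 1/7.7 = 0.8701.
Additional gain needed = 0.8701 − 0.751 = 0.12.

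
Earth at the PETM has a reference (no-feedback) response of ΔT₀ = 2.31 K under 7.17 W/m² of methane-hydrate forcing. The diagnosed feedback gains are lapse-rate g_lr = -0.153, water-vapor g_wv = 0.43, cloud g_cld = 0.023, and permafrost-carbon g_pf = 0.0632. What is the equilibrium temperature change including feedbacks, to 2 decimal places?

Total gain g = -0.153 + 0.43 + 0.023 + 0.0632 = 0.3632.
Amplification A = 1/(1 − 0.3632) = 1.57.
ΔT = 2.31 × 1.57 = 3.63 K.

3.63 K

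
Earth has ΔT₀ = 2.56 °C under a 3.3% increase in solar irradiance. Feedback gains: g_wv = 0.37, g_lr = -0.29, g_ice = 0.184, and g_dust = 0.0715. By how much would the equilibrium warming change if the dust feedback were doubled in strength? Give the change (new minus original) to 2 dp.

Original: g = 0.3355, ΔT = 2.56/(1−0.3355) = 3.8525 °C.
With doubled dust: g' = 0.407, ΔT' = 2.56/(1−0.407) = 4.3170 °C.
Change = 4.3170 − 3.8525 = 0.46 °C.

0.46 °C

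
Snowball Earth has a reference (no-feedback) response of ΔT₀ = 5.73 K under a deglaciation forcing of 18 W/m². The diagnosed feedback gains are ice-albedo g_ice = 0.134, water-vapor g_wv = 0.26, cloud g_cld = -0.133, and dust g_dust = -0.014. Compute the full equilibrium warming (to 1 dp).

7.6 K

Total gain g = 0.134 + 0.26 − 0.133 − 0.014 = 0.247.
Amplification A = 1/(1 − 0.247) = 1.328.
ΔT = 5.73 × 1.328 = 7.6 K.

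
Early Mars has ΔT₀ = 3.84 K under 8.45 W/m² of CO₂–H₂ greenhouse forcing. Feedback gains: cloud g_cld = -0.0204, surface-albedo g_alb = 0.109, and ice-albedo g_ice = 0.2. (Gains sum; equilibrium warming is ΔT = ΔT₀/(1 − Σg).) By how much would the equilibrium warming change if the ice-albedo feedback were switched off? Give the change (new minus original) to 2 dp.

-1.18 K

Original: g = 0.2886, ΔT = 3.84/(1−0.2886) = 5.3978 K.
Without ice-albedo: g' = 0.0886, ΔT' = 3.84/(1−0.0886) = 4.2133 K.
Change = 4.2133 − 5.3978 = -1.18 K.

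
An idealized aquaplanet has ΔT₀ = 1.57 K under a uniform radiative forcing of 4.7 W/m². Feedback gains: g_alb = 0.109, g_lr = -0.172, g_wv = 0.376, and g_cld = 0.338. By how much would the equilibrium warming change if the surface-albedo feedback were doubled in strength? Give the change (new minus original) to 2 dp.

2.04 K

Original: g = 0.651, ΔT = 1.57/(1−0.651) = 4.4986 K.
With doubled surface-albedo: g' = 0.76, ΔT' = 1.57/(1−0.76) = 6.5417 K.
Change = 6.5417 − 4.4986 = 2.04 K.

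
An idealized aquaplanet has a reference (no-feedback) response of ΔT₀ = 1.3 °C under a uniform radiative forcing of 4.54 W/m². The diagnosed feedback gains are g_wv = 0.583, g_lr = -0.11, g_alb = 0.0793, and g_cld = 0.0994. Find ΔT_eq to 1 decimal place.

Total gain g = 0.583 − 0.11 + 0.0793 + 0.0994 = 0.6517.
Amplification A = 1/(1 − 0.6517) = 2.871.
ΔT = 1.3 × 2.871 = 3.7 °C.

3.7 °C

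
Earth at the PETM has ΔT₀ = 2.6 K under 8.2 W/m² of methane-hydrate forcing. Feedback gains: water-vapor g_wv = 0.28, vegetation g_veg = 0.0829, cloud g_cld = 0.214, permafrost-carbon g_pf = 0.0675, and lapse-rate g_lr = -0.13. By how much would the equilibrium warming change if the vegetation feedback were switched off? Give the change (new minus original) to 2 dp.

-0.78 K

Original: g = 0.5144, ΔT = 2.6/(1−0.5144) = 5.3542 K.
Without vegetation: g' = 0.4315, ΔT' = 2.6/(1−0.4315) = 4.5734 K.
Change = 4.5734 − 5.3542 = -0.78 K.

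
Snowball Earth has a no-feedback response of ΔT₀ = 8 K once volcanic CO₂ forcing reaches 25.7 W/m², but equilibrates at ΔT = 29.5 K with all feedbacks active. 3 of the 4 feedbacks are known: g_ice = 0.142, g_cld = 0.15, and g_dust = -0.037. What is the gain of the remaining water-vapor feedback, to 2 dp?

Amplification A = ΔT/ΔT₀ = 29.5/8 = 3.688.
Total gain g = 1 − 1/A = 1 − 1/3.688 = 0.7289.
Known gains sum to 0.142 + 0.15 − 0.037 = 0.255.
g_wv = 0.7289 − 0.255 = 0.47.

0.47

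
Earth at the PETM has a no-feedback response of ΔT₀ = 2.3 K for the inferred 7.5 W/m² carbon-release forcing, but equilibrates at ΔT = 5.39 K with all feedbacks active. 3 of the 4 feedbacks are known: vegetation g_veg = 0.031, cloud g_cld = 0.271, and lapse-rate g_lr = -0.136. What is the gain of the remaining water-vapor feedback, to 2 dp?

0.41

Amplification A = ΔT/ΔT₀ = 5.39/2.3 = 2.343.
Total gain g = 1 − 1/A = 1 − 1/2.343 = 0.5732.
Known gains sum to 0.031 + 0.271 − 0.136 = 0.166.
g_wv = 0.5732 − 0.166 = 0.41.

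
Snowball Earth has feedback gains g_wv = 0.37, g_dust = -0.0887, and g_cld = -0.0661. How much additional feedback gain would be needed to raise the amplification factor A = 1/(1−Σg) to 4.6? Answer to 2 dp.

0.57

Current total gain = 0.2152.
Target gain for A = 4.6: g* = 1 − 1/4.6 = 0.7826.
Additional gain needed = 0.7826 − 0.2152 = 0.57.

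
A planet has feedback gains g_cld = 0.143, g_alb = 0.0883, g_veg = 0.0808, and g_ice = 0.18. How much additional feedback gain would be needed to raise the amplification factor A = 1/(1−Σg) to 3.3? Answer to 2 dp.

0.20

Current total gain = 0.4921.
Target gain for A = 3.3: g* = 1 − 1/3.3 = 0.697.
Additional gain needed = 0.697 − 0.4921 = 0.20.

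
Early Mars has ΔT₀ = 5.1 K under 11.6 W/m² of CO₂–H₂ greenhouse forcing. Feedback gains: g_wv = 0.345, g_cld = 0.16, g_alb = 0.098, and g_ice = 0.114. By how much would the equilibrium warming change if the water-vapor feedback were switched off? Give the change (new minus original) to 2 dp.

-9.90 K

Original: g = 0.717, ΔT = 5.1/(1−0.717) = 18.0212 K.
Without water-vapor: g' = 0.372, ΔT' = 5.1/(1−0.372) = 8.1210 K.
Change = 8.1210 − 18.0212 = -9.90 K.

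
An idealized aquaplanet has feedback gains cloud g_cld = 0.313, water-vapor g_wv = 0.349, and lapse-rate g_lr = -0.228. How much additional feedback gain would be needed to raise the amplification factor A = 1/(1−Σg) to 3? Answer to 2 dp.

0.23

Current total gain = 0.434.
Target gain for A = 3: g* = 1 − 1/3 = 0.6667.
Additional gain needed = 0.6667 − 0.434 = 0.23.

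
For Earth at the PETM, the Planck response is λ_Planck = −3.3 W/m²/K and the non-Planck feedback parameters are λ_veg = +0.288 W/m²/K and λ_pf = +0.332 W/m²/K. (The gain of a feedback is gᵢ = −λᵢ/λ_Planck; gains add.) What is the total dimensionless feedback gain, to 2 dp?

0.19

Convert to gains: g_veg = 0.288/3.3 = 0.08727; g_pf = 0.332/3.3 = 0.1006.
Total gain g = 0.18787.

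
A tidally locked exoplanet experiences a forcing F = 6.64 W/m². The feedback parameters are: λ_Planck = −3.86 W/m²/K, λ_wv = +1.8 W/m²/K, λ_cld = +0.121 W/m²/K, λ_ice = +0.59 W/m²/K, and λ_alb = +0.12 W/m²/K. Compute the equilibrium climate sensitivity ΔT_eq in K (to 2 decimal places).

Net feedback parameter λ = (−3.86) + (+1.8) + (+0.121) + (+0.59) + (+0.12) = -1.229 W/m²/K.
ΔT = −F/λ = −6.64/(-1.229) = 5.40 K.

5.40 K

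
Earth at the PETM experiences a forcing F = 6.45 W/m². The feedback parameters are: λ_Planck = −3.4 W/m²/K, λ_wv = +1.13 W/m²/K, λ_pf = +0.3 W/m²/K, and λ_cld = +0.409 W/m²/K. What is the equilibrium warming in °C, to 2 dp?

Net feedback parameter λ = (−3.4) + (+1.13) + (+0.3) + (+0.409) = -1.561 W/m²/K.
ΔT = −F/λ = −6.45/(-1.561) = 4.13 °C.

4.13 °C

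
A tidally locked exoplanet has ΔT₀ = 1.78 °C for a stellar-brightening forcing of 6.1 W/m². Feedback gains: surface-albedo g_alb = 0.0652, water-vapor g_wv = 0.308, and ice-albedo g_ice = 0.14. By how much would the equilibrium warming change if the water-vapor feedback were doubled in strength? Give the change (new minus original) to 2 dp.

Original: g = 0.5132, ΔT = 1.78/(1−0.5132) = 3.6565 °C.
With doubled water-vapor: g' = 0.8212, ΔT' = 1.78/(1−0.8212) = 9.9553 °C.
Change = 9.9553 − 3.6565 = 6.30 °C.

6.30 °C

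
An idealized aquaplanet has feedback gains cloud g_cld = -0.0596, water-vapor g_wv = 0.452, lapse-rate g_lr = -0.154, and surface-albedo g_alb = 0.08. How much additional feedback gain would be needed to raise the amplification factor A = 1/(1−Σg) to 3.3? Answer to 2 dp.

0.38

Current total gain = 0.3184.
Target gain for A = 3.3: g* = 1 − 1/3.3 = 0.697.
Additional gain needed = 0.697 − 0.3184 = 0.38.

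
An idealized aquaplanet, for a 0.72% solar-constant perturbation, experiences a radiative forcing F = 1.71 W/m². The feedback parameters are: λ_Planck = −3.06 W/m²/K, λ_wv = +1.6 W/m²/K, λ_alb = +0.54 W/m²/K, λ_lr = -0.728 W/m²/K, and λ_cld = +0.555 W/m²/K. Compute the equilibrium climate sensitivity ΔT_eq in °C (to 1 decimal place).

Net feedback parameter λ = (−3.06) + (+1.6) + (+0.54) + (-0.728) + (+0.555) = -1.093 W/m²/K.
ΔT = −F/λ = −1.71/(-1.093) = 1.6 °C.

1.6 °C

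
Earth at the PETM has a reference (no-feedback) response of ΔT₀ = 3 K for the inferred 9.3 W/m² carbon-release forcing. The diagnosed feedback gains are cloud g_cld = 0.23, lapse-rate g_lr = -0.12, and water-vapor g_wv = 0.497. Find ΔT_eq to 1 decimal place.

7.6 K

Total gain g = 0.23 − 0.12 + 0.497 = 0.607.
Amplification A = 1/(1 − 0.607) = 2.545.
ΔT = 3 × 2.545 = 7.6 K.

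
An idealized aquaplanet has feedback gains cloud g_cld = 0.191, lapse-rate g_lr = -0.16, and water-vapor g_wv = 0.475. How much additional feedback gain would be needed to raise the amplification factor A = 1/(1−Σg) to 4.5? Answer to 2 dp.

Current total gain = 0.506.
Target gain for A = 4.5: g* = 1 − 1/4.5 = 0.7778.
Additional gain needed = 0.7778 − 0.506 = 0.27.

0.27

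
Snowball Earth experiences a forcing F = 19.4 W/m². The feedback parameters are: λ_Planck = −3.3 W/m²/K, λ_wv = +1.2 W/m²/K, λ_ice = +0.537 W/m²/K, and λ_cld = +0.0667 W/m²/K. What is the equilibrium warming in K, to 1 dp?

Net feedback parameter λ = (−3.3) + (+1.2) + (+0.537) + (+0.0667) = -1.4963 W/m²/K.
ΔT = −F/λ = −19.4/(-1.4963) = 13.0 K.

13.0 K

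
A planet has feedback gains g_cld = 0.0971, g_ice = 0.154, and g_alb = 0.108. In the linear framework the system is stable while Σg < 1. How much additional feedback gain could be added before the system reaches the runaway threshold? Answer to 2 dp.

Current total gain = 0.0971 + 0.154 + 0.108 = 0.3591.
Margin to runaway = 1 − 0.3591 = 0.64.

0.64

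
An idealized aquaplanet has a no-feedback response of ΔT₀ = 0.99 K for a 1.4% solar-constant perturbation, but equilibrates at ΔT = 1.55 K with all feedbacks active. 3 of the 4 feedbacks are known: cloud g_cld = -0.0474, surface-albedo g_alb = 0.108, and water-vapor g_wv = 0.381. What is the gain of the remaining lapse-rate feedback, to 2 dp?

-0.08

Amplification A = ΔT/ΔT₀ = 1.55/0.99 = 1.566.
Total gain g = 1 − 1/A = 1 − 1/1.566 = 0.3614.
Known gains sum to -0.0474 + 0.108 + 0.381 = 0.4416.
g_lr = 0.3614 − 0.4416 = -0.08.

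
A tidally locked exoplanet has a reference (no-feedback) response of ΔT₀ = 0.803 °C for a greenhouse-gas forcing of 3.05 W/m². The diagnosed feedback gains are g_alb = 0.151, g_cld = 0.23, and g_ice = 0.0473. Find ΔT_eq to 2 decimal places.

Total gain g = 0.151 + 0.23 + 0.0473 = 0.4283.
Amplification A = 1/(1 − 0.4283) = 1.749.
ΔT = 0.803 × 1.749 = 1.40 °C.

1.40 °C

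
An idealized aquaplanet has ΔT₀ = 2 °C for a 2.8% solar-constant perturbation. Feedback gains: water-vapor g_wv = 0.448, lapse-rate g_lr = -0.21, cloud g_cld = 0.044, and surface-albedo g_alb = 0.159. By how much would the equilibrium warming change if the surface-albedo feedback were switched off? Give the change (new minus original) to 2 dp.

-0.79 °C

Original: g = 0.441, ΔT = 2/(1−0.441) = 3.5778 °C.
Without surface-albedo: g' = 0.282, ΔT' = 2/(1−0.282) = 2.7855 °C.
Change = 2.7855 − 3.5778 = -0.79 °C.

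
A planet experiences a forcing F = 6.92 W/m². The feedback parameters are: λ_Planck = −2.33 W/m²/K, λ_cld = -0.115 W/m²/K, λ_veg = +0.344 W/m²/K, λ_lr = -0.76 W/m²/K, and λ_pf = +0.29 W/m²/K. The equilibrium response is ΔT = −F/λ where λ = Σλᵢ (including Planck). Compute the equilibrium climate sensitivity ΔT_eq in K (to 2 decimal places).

2.69 K

Net feedback parameter λ = (−2.33) + (-0.115) + (+0.344) + (-0.76) + (+0.29) = -2.571 W/m²/K.
ΔT = −F/λ = −6.92/(-2.571) = 2.69 K.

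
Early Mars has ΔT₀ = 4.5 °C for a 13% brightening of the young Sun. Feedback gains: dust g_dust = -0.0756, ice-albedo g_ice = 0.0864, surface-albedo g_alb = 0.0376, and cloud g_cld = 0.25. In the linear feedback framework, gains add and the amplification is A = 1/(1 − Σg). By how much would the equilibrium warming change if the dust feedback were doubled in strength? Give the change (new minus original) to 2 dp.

Original: g = 0.2984, ΔT = 4.5/(1−0.2984) = 6.4139 °C.
With doubled dust: g' = 0.2228, ΔT' = 4.5/(1−0.2228) = 5.7900 °C.
Change = 5.7900 − 6.4139 = -0.62 °C.

-0.62 °C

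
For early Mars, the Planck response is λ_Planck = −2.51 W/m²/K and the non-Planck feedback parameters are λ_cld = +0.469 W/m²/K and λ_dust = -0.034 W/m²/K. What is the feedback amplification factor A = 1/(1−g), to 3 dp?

Convert to gains: g_cld = 0.469/2.51 = 0.1869; g_dust = -0.034/2.51 = -0.01355.
Total gain g = 0.17335.
A = 1/(1 − 0.17335) = 1.210.

1.210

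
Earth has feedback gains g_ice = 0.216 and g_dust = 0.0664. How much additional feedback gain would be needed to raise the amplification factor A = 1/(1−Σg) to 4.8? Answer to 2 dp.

Current total gain = 0.2824.
Target gain for A = 4.8: g* = 1 − 1/4.8 = 0.7917.
Additional gain needed = 0.7917 − 0.2824 = 0.51.

0.51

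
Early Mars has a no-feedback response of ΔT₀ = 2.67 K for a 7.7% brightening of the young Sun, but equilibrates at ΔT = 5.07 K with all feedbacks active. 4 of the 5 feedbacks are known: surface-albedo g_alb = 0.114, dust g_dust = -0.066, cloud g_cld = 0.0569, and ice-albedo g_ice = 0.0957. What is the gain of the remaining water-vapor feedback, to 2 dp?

Amplification A = ΔT/ΔT₀ = 5.07/2.67 = 1.899.
Total gain g = 1 − 1/A = 1 − 1/1.899 = 0.4734.
Known gains sum to 0.114 − 0.066 + 0.0569 + 0.0957 = 0.2006.
g_wv = 0.4734 − 0.2006 = 0.27.

0.27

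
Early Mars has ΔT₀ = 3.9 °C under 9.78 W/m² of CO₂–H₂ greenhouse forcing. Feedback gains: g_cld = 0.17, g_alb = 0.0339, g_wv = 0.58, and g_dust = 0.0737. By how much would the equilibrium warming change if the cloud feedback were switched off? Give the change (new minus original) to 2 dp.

Original: g = 0.8576, ΔT = 3.9/(1−0.8576) = 27.3876 °C.
Without cloud: g' = 0.6876, ΔT' = 3.9/(1−0.6876) = 12.4840 °C.
Change = 12.4840 − 27.3876 = -14.90 °C.

-14.90 °C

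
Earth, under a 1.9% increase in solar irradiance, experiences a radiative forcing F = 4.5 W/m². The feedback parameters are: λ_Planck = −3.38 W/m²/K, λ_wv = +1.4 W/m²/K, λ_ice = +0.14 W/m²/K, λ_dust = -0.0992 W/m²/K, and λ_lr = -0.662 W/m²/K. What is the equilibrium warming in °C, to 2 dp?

Net feedback parameter λ = (−3.38) + (+1.4) + (+0.14) + (-0.0992) + (-0.662) = -2.6012 W/m²/K.
ΔT = −F/λ = −4.5/(-2.6012) = 1.73 °C.

1.73 °C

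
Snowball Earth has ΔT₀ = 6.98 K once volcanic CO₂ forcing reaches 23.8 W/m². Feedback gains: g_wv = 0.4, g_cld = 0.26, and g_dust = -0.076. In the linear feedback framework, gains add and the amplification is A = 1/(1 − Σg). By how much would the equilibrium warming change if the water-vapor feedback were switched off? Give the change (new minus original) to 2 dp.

Original: g = 0.584, ΔT = 6.98/(1−0.584) = 16.7788 K.
Without water-vapor: g' = 0.184, ΔT' = 6.98/(1−0.184) = 8.5539 K.
Change = 8.5539 − 16.7788 = -8.22 K.

-8.22 K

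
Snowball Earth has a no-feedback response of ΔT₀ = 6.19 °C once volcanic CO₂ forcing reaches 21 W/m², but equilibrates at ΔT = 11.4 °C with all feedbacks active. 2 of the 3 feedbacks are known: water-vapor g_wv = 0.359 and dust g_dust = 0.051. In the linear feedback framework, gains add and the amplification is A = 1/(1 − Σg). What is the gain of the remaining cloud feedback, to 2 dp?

Amplification A = ΔT/ΔT₀ = 11.4/6.19 = 1.842.
Total gain g = 1 − 1/A = 1 − 1/1.842 = 0.4571.
Known gains sum to 0.359 + 0.051 = 0.41.
g_cld = 0.4571 − 0.41 = 0.05.

0.05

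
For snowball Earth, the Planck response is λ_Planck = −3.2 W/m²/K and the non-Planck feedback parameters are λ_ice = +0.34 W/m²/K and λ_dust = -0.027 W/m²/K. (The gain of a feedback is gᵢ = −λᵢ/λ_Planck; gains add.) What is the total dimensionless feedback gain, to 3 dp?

Convert to gains: g_ice = 0.34/3.2 = 0.1062; g_dust = -0.027/3.2 = -0.008437.
Total gain g = 0.097763.

0.098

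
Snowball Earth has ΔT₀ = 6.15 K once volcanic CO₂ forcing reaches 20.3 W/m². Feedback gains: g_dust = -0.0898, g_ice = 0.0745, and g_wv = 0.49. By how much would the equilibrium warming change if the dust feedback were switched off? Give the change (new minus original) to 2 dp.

Original: g = 0.4747, ΔT = 6.15/(1−0.4747) = 11.7076 K.
Without dust: g' = 0.5645, ΔT' = 6.15/(1−0.5645) = 14.1217 K.
Change = 14.1217 − 11.7076 = 2.41 K.

2.41 K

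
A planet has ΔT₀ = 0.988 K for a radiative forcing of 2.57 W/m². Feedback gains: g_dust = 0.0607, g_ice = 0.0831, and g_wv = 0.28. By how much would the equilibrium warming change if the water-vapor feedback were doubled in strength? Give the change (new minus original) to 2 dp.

Original: g = 0.4238, ΔT = 0.988/(1−0.4238) = 1.7147 K.
With doubled water-vapor: g' = 0.7038, ΔT' = 0.988/(1−0.7038) = 3.3356 K.
Change = 3.3356 − 1.7147 = 1.62 K.

1.62 K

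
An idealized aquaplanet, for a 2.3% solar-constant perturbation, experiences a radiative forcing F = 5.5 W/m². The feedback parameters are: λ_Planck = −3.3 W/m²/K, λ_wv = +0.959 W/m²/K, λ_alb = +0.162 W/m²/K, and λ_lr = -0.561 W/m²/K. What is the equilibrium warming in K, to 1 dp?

Net feedback parameter λ = (−3.3) + (+0.959) + (+0.162) + (-0.561) = -2.74 W/m²/K.
ΔT = −F/λ = −5.5/(-2.74) = 2.0 K.

2.0 K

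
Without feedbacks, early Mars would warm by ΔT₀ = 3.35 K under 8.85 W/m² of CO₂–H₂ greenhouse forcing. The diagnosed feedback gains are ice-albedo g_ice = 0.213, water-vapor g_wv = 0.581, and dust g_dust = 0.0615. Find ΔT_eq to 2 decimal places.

Total gain g = 0.213 + 0.581 + 0.0615 = 0.8555.
Amplification A = 1/(1 − 0.8555) = 6.92.
ΔT = 3.35 × 6.92 = 23.18 K.

23.18 K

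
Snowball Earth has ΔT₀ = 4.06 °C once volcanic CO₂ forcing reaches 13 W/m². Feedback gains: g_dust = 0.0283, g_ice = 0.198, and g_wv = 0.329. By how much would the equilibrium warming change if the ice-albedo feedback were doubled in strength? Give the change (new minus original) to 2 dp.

Original: g = 0.5553, ΔT = 4.06/(1−0.5553) = 9.1298 °C.
With doubled ice-albedo: g' = 0.7533, ΔT' = 4.06/(1−0.7533) = 16.4572 °C.
Change = 16.4572 − 9.1298 = 7.33 °C.

7.33 °C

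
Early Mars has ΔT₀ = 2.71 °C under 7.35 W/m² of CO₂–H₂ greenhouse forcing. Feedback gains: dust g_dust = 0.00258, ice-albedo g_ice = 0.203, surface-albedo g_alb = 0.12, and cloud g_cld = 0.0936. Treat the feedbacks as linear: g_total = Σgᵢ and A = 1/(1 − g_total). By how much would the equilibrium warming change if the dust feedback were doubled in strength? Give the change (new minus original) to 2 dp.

Original: g = 0.41918, ΔT = 2.71/(1−0.41918) = 4.6658 °C.
With doubled dust: g' = 0.42176, ΔT' = 2.71/(1−0.42176) = 4.6866 °C.
Change = 4.6866 − 4.6658 = 0.02 °C.

0.02 °C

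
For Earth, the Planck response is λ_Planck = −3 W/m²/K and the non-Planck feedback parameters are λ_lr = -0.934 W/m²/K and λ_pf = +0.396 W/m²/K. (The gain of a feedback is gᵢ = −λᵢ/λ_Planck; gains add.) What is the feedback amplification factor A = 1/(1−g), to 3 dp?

0.848

Convert to gains: g_lr = -0.934/3 = -0.3113; g_pf = 0.396/3 = 0.132.
Total gain g = -0.1793.
A = 1/(1 + 0.1793) = 0.848.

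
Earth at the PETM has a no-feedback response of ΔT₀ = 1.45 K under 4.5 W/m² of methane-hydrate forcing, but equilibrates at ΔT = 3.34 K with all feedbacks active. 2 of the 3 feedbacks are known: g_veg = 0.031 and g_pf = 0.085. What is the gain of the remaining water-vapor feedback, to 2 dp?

0.45

Amplification A = ΔT/ΔT₀ = 3.34/1.45 = 2.303.
Total gain g = 1 − 1/A = 1 − 1/2.303 = 0.5658.
Known gains sum to 0.031 + 0.085 = 0.116.
g_wv = 0.5658 − 0.116 = 0.45.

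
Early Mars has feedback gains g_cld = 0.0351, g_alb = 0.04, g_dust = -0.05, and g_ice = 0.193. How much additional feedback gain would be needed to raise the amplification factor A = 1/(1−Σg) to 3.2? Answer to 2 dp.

0.47

Current total gain = 0.2181.
Target gain for A = 3.2: g* = 1 − 1/3.2 = 0.6875.
Additional gain needed = 0.6875 − 0.2181 = 0.47.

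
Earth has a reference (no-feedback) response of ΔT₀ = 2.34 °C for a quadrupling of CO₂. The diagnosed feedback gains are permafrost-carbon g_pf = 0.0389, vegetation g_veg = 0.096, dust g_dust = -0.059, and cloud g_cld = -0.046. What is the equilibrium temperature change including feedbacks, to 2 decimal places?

2.41 °C

Total gain g = 0.0389 + 0.096 − 0.059 − 0.046 = 0.0299.
Amplification A = 1/(1 − 0.0299) = 1.031.
ΔT = 2.34 × 1.031 = 2.41 °C.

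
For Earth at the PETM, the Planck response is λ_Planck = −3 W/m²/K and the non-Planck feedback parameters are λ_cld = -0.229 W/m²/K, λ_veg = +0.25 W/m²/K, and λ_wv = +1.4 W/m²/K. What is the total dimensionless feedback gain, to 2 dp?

0.47

Convert to gains: g_cld = -0.229/3 = -0.07633; g_veg = 0.25/3 = 0.08333; g_wv = 1.4/3 = 0.4667.
Total gain g = 0.4737.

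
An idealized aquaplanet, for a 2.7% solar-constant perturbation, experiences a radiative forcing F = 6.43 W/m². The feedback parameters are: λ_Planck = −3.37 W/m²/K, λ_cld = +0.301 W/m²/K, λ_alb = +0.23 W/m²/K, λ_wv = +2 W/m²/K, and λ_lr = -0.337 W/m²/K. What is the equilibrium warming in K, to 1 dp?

Net feedback parameter λ = (−3.37) + (+0.301) + (+0.23) + (+2) + (-0.337) = -1.176 W/m²/K.
ΔT = −F/λ = −6.43/(-1.176) = 5.5 K.

5.5 K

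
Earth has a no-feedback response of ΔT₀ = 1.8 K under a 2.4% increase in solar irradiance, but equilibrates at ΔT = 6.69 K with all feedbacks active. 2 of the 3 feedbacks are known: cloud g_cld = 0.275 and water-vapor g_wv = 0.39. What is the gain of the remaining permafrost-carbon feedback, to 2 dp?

Amplification A = ΔT/ΔT₀ = 6.69/1.8 = 3.717.
Total gain g = 1 − 1/A = 1 − 1/3.717 = 0.731.
Known gains sum to 0.275 + 0.39 = 0.665.
g_pf = 0.731 − 0.665 = 0.07.

0.07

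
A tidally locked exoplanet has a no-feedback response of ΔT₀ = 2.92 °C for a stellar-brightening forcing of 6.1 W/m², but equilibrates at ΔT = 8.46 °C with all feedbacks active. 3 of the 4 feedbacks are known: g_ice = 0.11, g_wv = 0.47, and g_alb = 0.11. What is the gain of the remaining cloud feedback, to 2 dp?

-0.04

Amplification A = ΔT/ΔT₀ = 8.46/2.92 = 2.897.
Total gain g = 1 − 1/A = 1 − 1/2.897 = 0.6548.
Known gains sum to 0.11 + 0.47 + 0.11 = 0.69.
g_cld = 0.6548 − 0.69 = -0.04.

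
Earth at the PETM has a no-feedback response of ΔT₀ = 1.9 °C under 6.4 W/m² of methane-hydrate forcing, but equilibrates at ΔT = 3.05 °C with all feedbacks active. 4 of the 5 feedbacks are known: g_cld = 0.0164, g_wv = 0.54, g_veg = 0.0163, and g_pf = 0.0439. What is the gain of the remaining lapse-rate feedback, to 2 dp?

-0.24

Amplification A = ΔT/ΔT₀ = 3.05/1.9 = 1.605.
Total gain g = 1 − 1/A = 1 − 1/1.605 = 0.3769.
Known gains sum to 0.0164 + 0.54 + 0.0163 + 0.0439 = 0.6166.
g_lr = 0.3769 − 0.6166 = -0.24.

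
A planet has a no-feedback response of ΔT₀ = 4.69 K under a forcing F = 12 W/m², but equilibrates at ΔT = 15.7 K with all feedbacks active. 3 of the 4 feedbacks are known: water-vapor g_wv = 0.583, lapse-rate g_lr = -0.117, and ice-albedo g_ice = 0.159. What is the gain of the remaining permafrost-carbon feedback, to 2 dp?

Amplification A = ΔT/ΔT₀ = 15.7/4.69 = 3.348.
Total gain g = 1 − 1/A = 1 − 1/3.348 = 0.7013.
Known gains sum to 0.583 − 0.117 + 0.159 = 0.625.
g_pf = 0.7013 − 0.625 = 0.08.

0.08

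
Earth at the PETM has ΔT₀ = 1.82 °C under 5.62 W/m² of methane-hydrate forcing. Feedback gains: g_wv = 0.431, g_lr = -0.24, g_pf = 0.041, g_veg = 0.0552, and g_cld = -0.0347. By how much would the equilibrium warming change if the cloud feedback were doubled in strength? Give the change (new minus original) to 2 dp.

Original: g = 0.2525, ΔT = 1.82/(1−0.2525) = 2.4348 °C.
With doubled cloud: g' = 0.2178, ΔT' = 1.82/(1−0.2178) = 2.3268 °C.
Change = 2.3268 − 2.4348 = -0.11 °C.

-0.11 °C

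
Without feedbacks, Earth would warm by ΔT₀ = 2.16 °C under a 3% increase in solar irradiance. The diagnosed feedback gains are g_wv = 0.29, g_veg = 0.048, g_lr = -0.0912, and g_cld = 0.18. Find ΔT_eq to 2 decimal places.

Total gain g = 0.29 + 0.048 − 0.0912 + 0.18 = 0.4268.
Amplification A = 1/(1 − 0.4268) = 1.745.
ΔT = 2.16 × 1.745 = 3.77 °C.

3.77 °C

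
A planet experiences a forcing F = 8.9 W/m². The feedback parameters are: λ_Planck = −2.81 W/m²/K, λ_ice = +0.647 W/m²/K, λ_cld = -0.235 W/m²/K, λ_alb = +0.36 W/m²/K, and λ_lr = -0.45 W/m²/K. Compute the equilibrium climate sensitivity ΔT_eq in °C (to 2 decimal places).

3.58 °C

Net feedback parameter λ = (−2.81) + (+0.647) + (-0.235) + (+0.36) + (-0.45) = -2.488 W/m²/K.
ΔT = −F/λ = −8.9/(-2.488) = 3.58 °C.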